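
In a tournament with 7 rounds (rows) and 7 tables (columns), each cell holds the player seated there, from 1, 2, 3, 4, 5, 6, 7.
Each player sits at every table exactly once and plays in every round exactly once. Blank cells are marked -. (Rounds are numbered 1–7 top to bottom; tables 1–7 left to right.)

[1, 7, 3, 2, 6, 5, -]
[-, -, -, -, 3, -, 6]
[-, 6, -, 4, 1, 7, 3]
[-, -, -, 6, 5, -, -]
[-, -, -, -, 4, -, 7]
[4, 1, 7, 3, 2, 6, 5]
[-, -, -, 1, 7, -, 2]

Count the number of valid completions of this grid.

8

Round 1, table 7: eliminating its round and table leaves {4}.
Round 2, table 1: eliminating its round and table leaves {2, 5, 7}.
Round 2, table 2: eliminating its round and table leaves {2, 4, 5}.
Round 2, table 3: eliminating its round and table leaves {1, 2, 4, 5}.
Round 2, table 4: eliminating its round and table leaves {5, 7}.
Round 2, table 6: eliminating its round and table leaves {1, 2, 4}.
Round 3, table 1: eliminating its round and table leaves {2, 5}.
Round 3, table 3: eliminating its round and table leaves {2, 5}.
Round 4, table 1: eliminating its round and table leaves {2, 3, 7}.
Round 4, table 2: eliminating its round and table leaves {2, 3, 4}.
Round 4, table 3: eliminating its round and table leaves {1, 2, 4}.
Round 4, table 6: eliminating its round and table leaves {1, 2, 3, 4}.
Round 4, table 7: eliminating its round and table leaves {1, 4}.
Round 5, table 1: eliminating its round and table leaves {2, 3, 5, 6}.
Round 5, table 2: eliminating its round and table leaves {2, 3, 5}.
Round 5, table 3: eliminating its round and table leaves {1, 2, 5, 6}.
Round 5, table 4: eliminating its round and table leaves {5}.
Round 5, table 6: eliminating its round and table leaves {1, 2, 3}.
Round 7, table 1: eliminating its round and table leaves {3, 5, 6}.
Round 7, table 2: eliminating its round and table leaves {3, 4, 5}.
Round 7, table 3: eliminating its round and table leaves {4, 5, 6}.
Round 7, table 6: eliminating its round and table leaves {3, 4}.
Enumerating the assignments across these blanks that avoid any round or table repeat gives 8 completions.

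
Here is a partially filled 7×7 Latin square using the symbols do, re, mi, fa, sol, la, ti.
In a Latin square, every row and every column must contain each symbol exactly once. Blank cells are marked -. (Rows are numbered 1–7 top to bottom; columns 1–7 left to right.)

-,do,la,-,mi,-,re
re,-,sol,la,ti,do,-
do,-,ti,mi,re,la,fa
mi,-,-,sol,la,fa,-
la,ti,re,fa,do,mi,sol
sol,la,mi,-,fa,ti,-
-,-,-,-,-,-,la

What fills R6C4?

Row 1, column 4: row 1 has {do, re, mi, la} and column 4 has {mi, fa, sol, la}, leaving only ti.
Row 1, column 1: row 1 has {do, re, mi, la, ti} and column 1 has {do, re, mi, sol, la}, leaving only fa.
Row 1, column 6: row 1 has {do, re, mi, fa, la, ti} and column 6 has {do, mi, fa, la, ti}, leaving only sol.
Row 2, column 7: row 2 has {do, re, sol, la, ti} and column 7 has {re, fa, sol, la}, leaving only mi.
Row 2, column 2: row 2 has {do, re, mi, sol, la, ti} and column 2 has {do, la, ti}, leaving only fa.
Row 3, column 2: row 3 has {do, re, mi, fa, la, ti} and column 2 has {do, fa, la, ti}, leaving only sol.
Row 4, column 2: row 4 has {mi, fa, sol, la} and column 2 has {do, fa, sol, la, ti}, leaving only re.
Row 4, column 3: row 4 has {re, mi, fa, sol, la} and column 3 has {re, mi, sol, la, ti}, leaving only do.
Row 4, column 7: row 4 has {do, re, mi, fa, sol, la} and column 7 has {re, mi, fa, sol, la}, leaving only ti.
Row 6, column 7: row 6 has {mi, fa, sol, la, ti} and column 7 has {re, mi, fa, sol, la, ti}, leaving only do.
Row 6 already has {do, mi, fa, sol, la, ti} and column 4 already has {mi, fa, sol, la, ti}, so row 6, column 4 must be re.

re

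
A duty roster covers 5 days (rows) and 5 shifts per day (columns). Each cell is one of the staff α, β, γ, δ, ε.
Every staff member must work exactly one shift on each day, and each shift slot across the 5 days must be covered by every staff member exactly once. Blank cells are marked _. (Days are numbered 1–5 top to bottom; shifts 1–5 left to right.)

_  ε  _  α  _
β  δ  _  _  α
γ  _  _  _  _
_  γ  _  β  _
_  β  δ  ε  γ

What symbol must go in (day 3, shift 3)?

β

Day 1, shift 1: day 1 has {α, ε} and shift 1 has {β, γ}, leaving only δ.
Day 1, shift 5: day 1 has {α, δ, ε} and shift 5 has {α, γ}, leaving only β.
Day 1, shift 3: day 1 has {α, β, δ, ε} and shift 3 has {δ}, leaving only γ.
Day 2, shift 3: day 2 has {α, β, δ} and shift 3 has {γ, δ}, leaving only ε.
Day 2, shift 4: day 2 has {α, β, δ, ε} and shift 4 has {α, β, ε}, leaving only γ.
Day 3, shift 2: day 3 has {γ} and shift 2 has {β, γ, δ, ε}, leaving only α.
Day 3 already has {α, γ} and shift 3 already has {γ, δ, ε}, so day 3, shift 3 must be β.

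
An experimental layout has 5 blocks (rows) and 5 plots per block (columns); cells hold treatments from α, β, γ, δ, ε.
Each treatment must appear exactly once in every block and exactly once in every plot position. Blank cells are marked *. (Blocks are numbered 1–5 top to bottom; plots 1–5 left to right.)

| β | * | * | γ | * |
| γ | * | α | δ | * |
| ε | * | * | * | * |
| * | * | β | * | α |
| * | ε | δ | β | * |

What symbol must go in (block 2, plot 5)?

Block 1, plot 3: block 1 has {β, γ} and plot 3 has {α, β, δ}, leaving only ε.
Block 1, plot 5: block 1 has {β, γ, ε} and plot 5 has {α}, leaving only δ.
Block 1, plot 2: block 1 has {β, γ, δ, ε} and plot 2 has {ε}, leaving only α.
Block 2, plot 2: block 2 has {α, γ, δ} and plot 2 has {α, ε}, leaving only β.
Block 2 already has {α, β, γ, δ} and plot 5 already has {α, δ}, so block 2, plot 5 must be ε.

ε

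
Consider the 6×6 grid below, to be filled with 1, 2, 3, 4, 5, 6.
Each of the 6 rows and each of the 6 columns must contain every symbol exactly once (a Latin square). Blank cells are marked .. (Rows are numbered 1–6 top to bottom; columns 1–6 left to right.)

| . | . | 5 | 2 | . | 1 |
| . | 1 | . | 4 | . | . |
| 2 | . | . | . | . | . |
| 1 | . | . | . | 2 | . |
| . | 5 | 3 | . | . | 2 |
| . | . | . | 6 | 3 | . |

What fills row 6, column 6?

4

Row 5, column 4: row 5 has {2, 3, 5} and column 4 has {2, 4, 6}, leaving only 1.
Row 6, column 6 is narrowed to {4, 5}.
If it were 5, then row 5, column 5 would be left with no valid symbol.
So row 6, column 6 must be 4.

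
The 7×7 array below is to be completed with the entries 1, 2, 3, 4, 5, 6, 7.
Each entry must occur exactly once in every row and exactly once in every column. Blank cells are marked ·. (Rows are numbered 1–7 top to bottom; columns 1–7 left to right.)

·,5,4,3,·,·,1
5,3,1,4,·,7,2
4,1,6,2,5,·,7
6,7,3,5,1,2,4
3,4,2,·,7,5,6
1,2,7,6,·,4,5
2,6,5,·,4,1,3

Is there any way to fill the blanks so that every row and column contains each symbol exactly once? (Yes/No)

No row or column among the givens repeats a symbol, and propagating forced cells runs into no contradiction.
One valid completion exists (for instance, 7 5 4 3 2 6 1 / 5 3 1 4 6 7 2 / 4 1 6 2 5 3 7 / 6 7 3 5 1 2 4 / 3 4 2 1 7 5 6 / 1 2 7 6 3 4 5 / 2 6 5 7 4 1 3).

Yes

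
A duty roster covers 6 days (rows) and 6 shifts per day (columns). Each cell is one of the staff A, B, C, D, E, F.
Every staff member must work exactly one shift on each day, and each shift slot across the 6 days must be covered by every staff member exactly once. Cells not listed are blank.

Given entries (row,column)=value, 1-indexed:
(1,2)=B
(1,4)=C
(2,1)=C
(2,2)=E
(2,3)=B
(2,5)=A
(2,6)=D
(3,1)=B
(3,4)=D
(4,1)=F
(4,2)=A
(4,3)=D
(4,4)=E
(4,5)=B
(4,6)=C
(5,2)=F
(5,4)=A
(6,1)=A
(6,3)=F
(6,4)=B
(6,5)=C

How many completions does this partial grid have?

3

Day 1, shift 1: eliminating its day and shift leaves {D, E}.
Day 1, shift 3: eliminating its day and shift leaves {A, E}.
Day 1, shift 5: eliminating its day and shift leaves {D, E, F}.
Day 1, shift 6: eliminating its day and shift leaves {A, E, F}.
Day 2, shift 4: eliminating its day and shift leaves {F}.
Day 3, shift 2: eliminating its day and shift leaves {C}.
Day 3, shift 3: eliminating its day and shift leaves {A, C, E}.
Day 3, shift 5: eliminating its day and shift leaves {E, F}.
Day 3, shift 6: eliminating its day and shift leaves {A, E, F}.
Day 5, shift 1: eliminating its day and shift leaves {D, E}.
Day 5, shift 3: eliminating its day and shift leaves {C, E}.
Day 5, shift 5: eliminating its day and shift leaves {D, E}.
Day 5, shift 6: eliminating its day and shift leaves {B, E}.
Day 6, shift 2: eliminating its day and shift leaves {D}.
Day 6, shift 6: eliminating its day and shift leaves {E}.
Enumerating the assignments across these blanks that avoid any day or shift repeat gives 3 completions.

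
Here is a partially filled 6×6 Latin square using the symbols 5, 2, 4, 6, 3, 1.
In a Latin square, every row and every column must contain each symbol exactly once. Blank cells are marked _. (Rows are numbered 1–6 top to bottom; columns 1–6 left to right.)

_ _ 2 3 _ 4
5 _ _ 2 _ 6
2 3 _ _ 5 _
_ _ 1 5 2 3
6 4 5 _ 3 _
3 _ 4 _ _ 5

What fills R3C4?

Row 1, column 1: row 1 has {2, 4, 3} and column 1 has {5, 2, 6, 3}, leaving only 1.
Row 1, column 5: row 1 has {2, 4, 3, 1} and column 5 has {5, 2, 3}, leaving only 6.
Row 1, column 2: row 1 has {2, 4, 6, 3, 1} and column 2 has {4, 3}, leaving only 5.
Row 2, column 2: row 2 has {5, 2, 6} and column 2 has {5, 4, 3}, leaving only 1.
Row 2, column 3: row 2 has {5, 2, 6, 1} and column 3 has {5, 2, 4, 1}, leaving only 3.
Row 2, column 5: row 2 has {5, 2, 6, 3, 1} and column 5 has {5, 2, 6, 3}, leaving only 4.
Row 3, column 3: row 3 has {5, 2, 3} and column 3 has {5, 2, 4, 3, 1}, leaving only 6.
Row 3, column 6: row 3 has {5, 2, 6, 3} and column 6 has {5, 4, 6, 3}, leaving only 1.
Row 3 already has {5, 2, 6, 3, 1} and column 4 already has {5, 2, 3}, so row 3, column 4 must be 4.

4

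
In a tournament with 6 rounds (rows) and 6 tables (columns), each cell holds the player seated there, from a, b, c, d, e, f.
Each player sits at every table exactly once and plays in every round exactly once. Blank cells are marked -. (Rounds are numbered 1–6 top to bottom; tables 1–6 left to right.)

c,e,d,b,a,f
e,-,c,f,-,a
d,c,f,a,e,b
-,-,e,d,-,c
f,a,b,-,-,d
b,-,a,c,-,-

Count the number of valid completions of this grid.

Round 2, table 2: eliminating its round and table leaves {b, d}.
Round 2, table 5: eliminating its round and table leaves {b, d}.
Round 4, table 1: eliminating its round and table leaves {a}.
Round 4, table 2: eliminating its round and table leaves {b, f}.
Round 4, table 5: eliminating its round and table leaves {b, f}.
Round 5, table 4: eliminating its round and table leaves {e}.
Round 5, table 5: eliminating its round and table leaves {c}.
Round 6, table 2: eliminating its round and table leaves {d, f}.
Round 6, table 5: eliminating its round and table leaves {d, f}.
Round 6, table 6: eliminating its round and table leaves {e}.
Enumerating the assignments across these blanks that avoid any round or table repeat gives 2 completions.

2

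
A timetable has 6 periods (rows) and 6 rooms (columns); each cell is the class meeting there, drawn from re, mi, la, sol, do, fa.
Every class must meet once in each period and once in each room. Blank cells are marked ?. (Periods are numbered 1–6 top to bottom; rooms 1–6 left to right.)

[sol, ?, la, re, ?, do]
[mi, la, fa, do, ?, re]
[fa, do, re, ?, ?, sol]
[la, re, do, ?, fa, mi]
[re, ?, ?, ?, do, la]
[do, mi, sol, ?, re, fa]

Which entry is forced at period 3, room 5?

Period 1, room 2: period 1 has {re, la, sol, do} and room 2 has {re, mi, la, do}, leaving only fa.
Period 1, room 5: period 1 has {re, la, sol, do, fa} and room 5 has {re, do, fa}, leaving only mi.
Period 3 already has {re, sol, do, fa} and room 5 already has {re, mi, do, fa}, so period 3, room 5 must be la.

la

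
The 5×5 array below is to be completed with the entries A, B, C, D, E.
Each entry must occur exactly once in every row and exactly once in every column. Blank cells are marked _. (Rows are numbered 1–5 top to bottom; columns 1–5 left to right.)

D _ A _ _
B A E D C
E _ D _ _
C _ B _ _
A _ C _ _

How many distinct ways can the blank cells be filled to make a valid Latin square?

Row 1, column 2: eliminating its row and column leaves {B, C, E}.
Row 1, column 4: eliminating its row and column leaves {B, C, E}.
Row 1, column 5: eliminating its row and column leaves {B, E}.
Row 3, column 2: eliminating its row and column leaves {B, C}.
Row 3, column 4: eliminating its row and column leaves {A, B, C}.
Row 3, column 5: eliminating its row and column leaves {A, B}.
Row 4, column 2: eliminating its row and column leaves {D, E}.
Row 4, column 4: eliminating its row and column leaves {A, E}.
Row 4, column 5: eliminating its row and column leaves {A, D, E}.
Row 5, column 2: eliminating its row and column leaves {B, D, E}.
Row 5, column 4: eliminating its row and column leaves {B, E}.
Row 5, column 5: eliminating its row and column leaves {B, D, E}.
Enumerating the assignments across these blanks that avoid any row or column repeat gives 6 completions.

6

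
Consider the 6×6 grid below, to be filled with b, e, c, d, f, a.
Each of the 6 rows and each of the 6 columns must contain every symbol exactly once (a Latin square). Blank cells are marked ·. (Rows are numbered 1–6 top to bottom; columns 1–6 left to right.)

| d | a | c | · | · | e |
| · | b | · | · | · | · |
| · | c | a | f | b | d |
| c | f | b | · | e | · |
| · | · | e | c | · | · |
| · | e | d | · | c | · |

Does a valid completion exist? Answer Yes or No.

Yes

No row or column among the givens repeats a symbol, and propagating forced cells runs into no contradiction.
One valid completion exists (for instance, d a c b f e / a b f e d c / e c a f b d / c f b d e a / f d e c a b / b e d a c f).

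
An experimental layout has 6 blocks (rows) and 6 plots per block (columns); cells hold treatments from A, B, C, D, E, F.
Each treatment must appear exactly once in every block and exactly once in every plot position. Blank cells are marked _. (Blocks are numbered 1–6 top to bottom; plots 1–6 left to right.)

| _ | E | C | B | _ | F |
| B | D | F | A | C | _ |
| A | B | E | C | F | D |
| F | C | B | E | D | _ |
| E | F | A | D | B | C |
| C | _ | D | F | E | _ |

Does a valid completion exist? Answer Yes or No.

Yes

No block or plot among the givens repeats a symbol, and propagating forced cells runs into no contradiction.
One valid completion exists (for instance, D E C B A F / B D F A C E / A B E C F D / F C B E D A / E F A D B C / C A D F E B).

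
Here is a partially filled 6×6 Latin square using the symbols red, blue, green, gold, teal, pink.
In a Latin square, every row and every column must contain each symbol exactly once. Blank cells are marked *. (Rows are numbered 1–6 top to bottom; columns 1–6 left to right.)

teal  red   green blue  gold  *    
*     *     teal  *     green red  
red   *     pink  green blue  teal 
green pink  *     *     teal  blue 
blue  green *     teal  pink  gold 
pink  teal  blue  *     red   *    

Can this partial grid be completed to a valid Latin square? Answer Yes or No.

No row or column among the givens repeats a symbol, and propagating forced cells runs into no contradiction.
One valid completion exists (for instance, teal red green blue gold pink / gold blue teal pink green red / red gold pink green blue teal / green pink gold red teal blue / blue green red teal pink gold / pink teal blue gold red green).

Yes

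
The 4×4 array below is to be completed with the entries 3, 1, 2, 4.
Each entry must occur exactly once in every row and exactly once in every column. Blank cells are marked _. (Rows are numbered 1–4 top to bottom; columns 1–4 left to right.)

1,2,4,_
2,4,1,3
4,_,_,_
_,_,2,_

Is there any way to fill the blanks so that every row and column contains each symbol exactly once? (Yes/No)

Row 1, column 4: row 1 together with column 4 already contain {3, 1, 2, 4} — every symbol — so nothing can go there. The grid has no valid completion.

No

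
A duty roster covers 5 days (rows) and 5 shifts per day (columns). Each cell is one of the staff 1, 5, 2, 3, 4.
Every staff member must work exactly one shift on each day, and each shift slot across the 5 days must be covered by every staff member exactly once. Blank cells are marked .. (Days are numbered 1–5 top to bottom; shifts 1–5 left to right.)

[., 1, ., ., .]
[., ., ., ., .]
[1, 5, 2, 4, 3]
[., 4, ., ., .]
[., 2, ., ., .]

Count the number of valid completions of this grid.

56

Day 1, shift 1: eliminating its day and shift leaves {5, 2, 3, 4}.
Day 1, shift 3: eliminating its day and shift leaves {5, 3, 4}.
Day 1, shift 4: eliminating its day and shift leaves {5, 2, 3}.
Day 1, shift 5: eliminating its day and shift leaves {5, 2, 4}.
Day 2, shift 1: eliminating its day and shift leaves {5, 2, 3, 4}.
Day 2, shift 2: eliminating its day and shift leaves {3}.
Day 2, shift 3: eliminating its day and shift leaves {1, 5, 3, 4}.
Day 2, shift 4: eliminating its day and shift leaves {1, 5, 2, 3}.
Day 2, shift 5: eliminating its day and shift leaves {1, 5, 2, 4}.
Day 4, shift 1: eliminating its day and shift leaves {5, 2, 3}.
Day 4, shift 3: eliminating its day and shift leaves {1, 5, 3}.
Day 4, shift 4: eliminating its day and shift leaves {1, 5, 2, 3}.
Day 4, shift 5: eliminating its day and shift leaves {1, 5, 2}.
Day 5, shift 1: eliminating its day and shift leaves {5, 3, 4}.
Day 5, shift 3: eliminating its day and shift leaves {1, 5, 3, 4}.
Day 5, shift 4: eliminating its day and shift leaves {1, 5, 3}.
Day 5, shift 5: eliminating its day and shift leaves {1, 5, 4}.
Enumerating the assignments across these blanks that avoid any day or shift repeat gives 56 completions.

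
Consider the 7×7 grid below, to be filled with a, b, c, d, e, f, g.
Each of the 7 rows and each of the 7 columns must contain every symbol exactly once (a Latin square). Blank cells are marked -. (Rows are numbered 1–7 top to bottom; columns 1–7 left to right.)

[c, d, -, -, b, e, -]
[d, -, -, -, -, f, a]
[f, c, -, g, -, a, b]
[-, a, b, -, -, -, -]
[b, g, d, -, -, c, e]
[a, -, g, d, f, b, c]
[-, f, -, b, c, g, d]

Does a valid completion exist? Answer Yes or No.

No row or column among the givens repeats a symbol, and propagating forced cells runs into no contradiction.
One valid completion exists (for instance, c d f a b e g / d b c e g f a / f c e g d a b / g a b c e d f / b g d f a c e / a e g d f b c / e f a b c g d).

Yes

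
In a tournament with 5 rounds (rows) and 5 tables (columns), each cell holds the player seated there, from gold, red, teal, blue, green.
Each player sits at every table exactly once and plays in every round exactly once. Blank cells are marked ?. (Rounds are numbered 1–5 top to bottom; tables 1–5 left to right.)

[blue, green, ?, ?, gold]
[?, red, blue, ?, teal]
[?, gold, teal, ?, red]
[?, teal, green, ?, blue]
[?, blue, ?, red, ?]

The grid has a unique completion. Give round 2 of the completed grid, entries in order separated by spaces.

Round 1, table 3: round 1 has {gold, blue, green} and table 3 has {teal, blue, green}, leaving only red.
Round 1, table 4: round 1 has {gold, red, blue, green} and table 4 has {red}, leaving only teal.
Round 3, table 1: round 3 has {gold, red, teal} and table 1 has {blue}, leaving only green.
Round 2, table 1: round 2 has {red, teal, blue} and table 1 has {blue, green}, leaving only gold.
Round 2, table 4: round 2 has {gold, red, teal, blue} and table 4 has {red, teal}, leaving only green.
So round 2 reads: gold red blue green teal.

gold red blue green teal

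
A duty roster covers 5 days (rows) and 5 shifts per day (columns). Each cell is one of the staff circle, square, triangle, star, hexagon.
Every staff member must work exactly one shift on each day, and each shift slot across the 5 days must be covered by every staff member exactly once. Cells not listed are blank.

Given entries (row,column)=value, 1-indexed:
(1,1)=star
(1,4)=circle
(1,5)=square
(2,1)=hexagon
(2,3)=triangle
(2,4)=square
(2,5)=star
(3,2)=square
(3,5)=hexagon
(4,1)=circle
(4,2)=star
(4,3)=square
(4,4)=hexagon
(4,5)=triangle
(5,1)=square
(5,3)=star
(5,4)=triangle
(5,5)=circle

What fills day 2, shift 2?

circle

Day 2 already has {square, triangle, star, hexagon} and shift 2 already has {square, star}, so day 2, shift 2 must be circle.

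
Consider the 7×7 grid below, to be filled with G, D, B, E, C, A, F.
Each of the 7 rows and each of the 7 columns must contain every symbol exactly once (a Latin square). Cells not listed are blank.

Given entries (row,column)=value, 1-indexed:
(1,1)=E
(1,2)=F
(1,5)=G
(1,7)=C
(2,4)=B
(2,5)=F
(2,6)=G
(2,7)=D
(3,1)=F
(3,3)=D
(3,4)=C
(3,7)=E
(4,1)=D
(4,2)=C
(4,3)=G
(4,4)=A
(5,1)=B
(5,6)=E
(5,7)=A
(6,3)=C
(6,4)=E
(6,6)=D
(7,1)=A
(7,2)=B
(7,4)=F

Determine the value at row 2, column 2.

Row 1, column 4: row 1 has {G, E, C, F} and column 4 has {B, E, C, A, F}, leaving only D.
Row 2, column 1: row 2 has {G, D, B, F} and column 1 has {D, B, E, A, F}, leaving only C.
Row 5, column 3: row 5 has {B, E, A} and column 3 has {G, D, C}, leaving only F.
Row 5, column 4: row 5 has {B, E, A, F} and column 4 has {D, B, E, C, A, F}, leaving only G.
Row 5, column 2: row 5 has {G, B, E, A, F} and column 2 has {B, C, F}, leaving only D.
Row 5, column 5: row 5 has {G, D, B, E, A, F} and column 5 has {G, F}, leaving only C.
Row 6, column 1: row 6 has {D, E, C} and column 1 has {D, B, E, C, A, F}, leaving only G.
Row 6, column 2: row 6 has {G, D, E, C} and column 2 has {D, B, C, F}, leaving only A.
Row 2 already has {G, D, B, C, F} and column 2 already has {D, B, C, A, F}, so row 2, column 2 must be E.

E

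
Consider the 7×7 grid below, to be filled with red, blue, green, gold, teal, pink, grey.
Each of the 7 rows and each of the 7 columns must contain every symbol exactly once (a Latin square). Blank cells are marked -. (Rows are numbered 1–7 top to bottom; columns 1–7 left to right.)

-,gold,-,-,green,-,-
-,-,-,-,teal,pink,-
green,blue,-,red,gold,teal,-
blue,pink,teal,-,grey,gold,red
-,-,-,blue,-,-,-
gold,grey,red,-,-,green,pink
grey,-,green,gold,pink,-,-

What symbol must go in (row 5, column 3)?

gold

Row 2, column 1: row 2 has {teal, pink} and column 1 has {blue, green, gold, grey}, leaving only red.
Row 2, column 2: row 2 has {red, teal, pink} and column 2 has {blue, gold, pink, grey}, leaving only green.
Row 2, column 4: row 2 has {red, green, teal, pink} and column 4 has {red, blue, gold}, leaving only grey.
Row 3, column 7: row 3 has {red, blue, green, gold, teal} and column 7 has {red, pink}, leaving only grey.
Row 3, column 3: row 3 has {red, blue, green, gold, teal, grey} and column 3 has {red, green, teal}, leaving only pink.
Row 4, column 4: row 4 has {red, blue, gold, teal, pink, grey} and column 4 has {red, blue, gold, grey}, leaving only green.
Row 5, column 5: row 5 has {blue} and column 5 has {green, gold, teal, pink, grey}, leaving only red.
Row 5, column 2: row 5 has {red, blue} and column 2 has {blue, green, gold, pink, grey}, leaving only teal.
Row 5, column 1: row 5 has {red, blue, teal} and column 1 has {red, blue, green, gold, grey}, leaving only pink.
Row 1, column 1: row 1 has {green, gold} and column 1 has {red, blue, green, gold, pink, grey}, leaving only teal.
Row 1, column 4: row 1 has {green, gold, teal} and column 4 has {red, blue, green, gold, grey}, leaving only pink.
Row 1, column 7: row 1 has {green, gold, teal, pink} and column 7 has {red, pink, grey}, leaving only blue.
Row 1, column 3: row 1 has {blue, green, gold, teal, pink} and column 3 has {red, green, teal, pink}, leaving only grey.
Row 5 already has {red, blue, teal, pink} and column 3 already has {red, green, teal, pink, grey}, so row 5, column 3 must be gold.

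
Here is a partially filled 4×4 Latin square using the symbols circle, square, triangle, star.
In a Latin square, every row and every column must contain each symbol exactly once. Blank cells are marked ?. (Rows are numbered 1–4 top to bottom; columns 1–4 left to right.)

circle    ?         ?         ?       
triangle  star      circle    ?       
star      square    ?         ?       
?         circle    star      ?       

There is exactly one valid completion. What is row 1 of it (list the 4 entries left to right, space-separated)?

circle triangle square star

Row 1, column 2: row 1 has {circle} and column 2 has {circle, square, star}, leaving only triangle.
Row 1, column 3: row 1 has {circle, triangle} and column 3 has {circle, star}, leaving only square.
Row 1, column 4: row 1 has {circle, square, triangle} and column 4 has {}, leaving only star.
So row 1 reads: circle triangle square star.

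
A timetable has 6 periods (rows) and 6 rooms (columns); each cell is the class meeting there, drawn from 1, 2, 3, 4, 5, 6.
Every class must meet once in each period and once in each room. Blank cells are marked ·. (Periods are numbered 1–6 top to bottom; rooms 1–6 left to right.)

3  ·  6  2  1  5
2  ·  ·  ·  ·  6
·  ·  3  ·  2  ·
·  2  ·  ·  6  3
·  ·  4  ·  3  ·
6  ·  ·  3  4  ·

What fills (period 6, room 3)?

2

Period 1, room 2: period 1 has {1, 2, 3, 5, 6} and room 2 has {2}, leaving only 4.
Period 2, room 5: period 2 has {2, 6} and room 5 has {1, 2, 3, 4, 6}, leaving only 5.
Period 2, room 3: period 2 has {2, 5, 6} and room 3 has {3, 4, 6}, leaving only 1.
Period 2, room 2: period 2 has {1, 2, 5, 6} and room 2 has {2, 4}, leaving only 3.
Period 2, room 4: period 2 has {1, 2, 3, 5, 6} and room 4 has {2, 3}, leaving only 4.
Period 4, room 3: period 4 has {2, 3, 6} and room 3 has {1, 3, 4, 6}, leaving only 5.
Period 6 already has {3, 4, 6} and room 3 already has {1, 3, 4, 5, 6}, so period 6, room 3 must be 2.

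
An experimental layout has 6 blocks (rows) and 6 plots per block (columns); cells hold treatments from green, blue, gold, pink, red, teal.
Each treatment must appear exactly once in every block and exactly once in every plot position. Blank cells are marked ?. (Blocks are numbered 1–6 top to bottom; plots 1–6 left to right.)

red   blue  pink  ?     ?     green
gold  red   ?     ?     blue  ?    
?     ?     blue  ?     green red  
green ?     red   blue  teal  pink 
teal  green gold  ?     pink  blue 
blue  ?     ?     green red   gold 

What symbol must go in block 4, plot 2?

gold

Block 4 already has {green, blue, pink, red, teal} and plot 2 already has {green, blue, red}, so block 4, plot 2 must be gold.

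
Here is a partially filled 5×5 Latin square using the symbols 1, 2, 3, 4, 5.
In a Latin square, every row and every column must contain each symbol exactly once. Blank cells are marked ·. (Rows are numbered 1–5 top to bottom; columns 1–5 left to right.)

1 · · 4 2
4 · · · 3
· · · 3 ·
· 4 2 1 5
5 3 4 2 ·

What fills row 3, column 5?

4

Row 1, column 2: row 1 has {1, 2, 4} and column 2 has {3, 4}, leaving only 5.
Row 1, column 3: row 1 has {1, 2, 4, 5} and column 3 has {2, 4}, leaving only 3.
Row 2, column 4: row 2 has {3, 4} and column 4 has {1, 2, 3, 4}, leaving only 5.
Row 2, column 3: row 2 has {3, 4, 5} and column 3 has {2, 3, 4}, leaving only 1.
Row 2, column 2: row 2 has {1, 3, 4, 5} and column 2 has {3, 4, 5}, leaving only 2.
Row 3, column 1: row 3 has {3} and column 1 has {1, 4, 5}, leaving only 2.
Row 3, column 2: row 3 has {2, 3} and column 2 has {2, 3, 4, 5}, leaving only 1.
Row 3 already has {1, 2, 3} and column 5 already has {2, 3, 5}, so row 3, column 5 must be 4.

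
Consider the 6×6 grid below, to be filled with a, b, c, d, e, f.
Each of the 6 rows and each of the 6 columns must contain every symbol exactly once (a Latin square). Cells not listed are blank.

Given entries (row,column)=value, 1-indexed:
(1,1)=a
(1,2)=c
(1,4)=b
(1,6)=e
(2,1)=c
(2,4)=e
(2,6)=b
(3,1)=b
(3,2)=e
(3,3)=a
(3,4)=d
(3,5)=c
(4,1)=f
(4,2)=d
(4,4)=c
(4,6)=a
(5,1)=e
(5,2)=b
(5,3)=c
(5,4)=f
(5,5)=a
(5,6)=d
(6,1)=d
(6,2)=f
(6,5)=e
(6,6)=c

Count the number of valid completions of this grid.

2

Row 1, column 3: eliminating its row and column leaves {d, f}.
Row 1, column 5: eliminating its row and column leaves {d, f}.
Row 2, column 2: eliminating its row and column leaves {a}.
Row 2, column 3: eliminating its row and column leaves {d, f}.
Row 2, column 5: eliminating its row and column leaves {d, f}.
Row 3, column 6: eliminating its row and column leaves {f}.
Row 4, column 3: eliminating its row and column leaves {b, e}.
Row 4, column 5: eliminating its row and column leaves {b}.
Row 6, column 3: eliminating its row and column leaves {b}.
Row 6, column 4: eliminating its row and column leaves {a}.
Enumerating the assignments across these blanks that avoid any row or column repeat gives 2 completions.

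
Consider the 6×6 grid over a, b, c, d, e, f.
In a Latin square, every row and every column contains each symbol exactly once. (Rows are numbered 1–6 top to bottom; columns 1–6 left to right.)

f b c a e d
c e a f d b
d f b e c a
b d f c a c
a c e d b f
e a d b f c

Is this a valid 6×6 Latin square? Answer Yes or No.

Column 6 contains c twice (at rows 4 and 6), so it is not a permutation.

No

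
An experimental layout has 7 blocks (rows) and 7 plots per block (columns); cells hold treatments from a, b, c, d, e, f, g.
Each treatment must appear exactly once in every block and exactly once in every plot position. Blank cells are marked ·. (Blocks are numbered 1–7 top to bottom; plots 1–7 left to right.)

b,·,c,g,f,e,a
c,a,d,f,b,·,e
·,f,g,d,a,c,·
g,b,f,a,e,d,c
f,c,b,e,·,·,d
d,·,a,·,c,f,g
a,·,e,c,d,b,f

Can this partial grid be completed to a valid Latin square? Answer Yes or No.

Yes

No block or plot among the givens repeats a symbol, and propagating forced cells runs into no contradiction.
One valid completion exists (for instance, b d c g f e a / c a d f b g e / e f g d a c b / g b f a e d c / f c b e g a d / d e a b c f g / a g e c d b f).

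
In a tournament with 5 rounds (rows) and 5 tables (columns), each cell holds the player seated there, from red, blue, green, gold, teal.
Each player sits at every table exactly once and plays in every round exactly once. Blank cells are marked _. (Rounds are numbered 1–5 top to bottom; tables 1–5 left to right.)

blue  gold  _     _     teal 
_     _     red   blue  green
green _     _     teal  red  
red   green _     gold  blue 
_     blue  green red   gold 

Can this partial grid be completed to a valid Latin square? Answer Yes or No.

No

Round 1, table 3: round 1 together with table 3 already contain {red, blue, green, gold, teal} — every symbol — so nothing can go there. The grid has no valid completion.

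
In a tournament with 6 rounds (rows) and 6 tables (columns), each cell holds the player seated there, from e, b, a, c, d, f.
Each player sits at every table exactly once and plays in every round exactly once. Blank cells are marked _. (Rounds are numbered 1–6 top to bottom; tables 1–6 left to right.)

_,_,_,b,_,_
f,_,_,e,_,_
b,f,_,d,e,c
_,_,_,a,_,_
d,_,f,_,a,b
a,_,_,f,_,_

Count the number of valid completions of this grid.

Round 1, table 1: eliminating its round and table leaves {e, c}.
Round 1, table 2: eliminating its round and table leaves {e, a, c, d}.
Round 1, table 3: eliminating its round and table leaves {e, a, c, d}.
Round 1, table 5: eliminating its round and table leaves {c, d, f}.
Round 1, table 6: eliminating its round and table leaves {e, a, d, f}.
Round 2, table 2: eliminating its round and table leaves {b, a, c, d}.
Round 2, table 3: eliminating its round and table leaves {b, a, c, d}.
Round 2, table 5: eliminating its round and table leaves {b, c, d}.
Round 2, table 6: eliminating its round and table leaves {a, d}.
Round 3, table 3: eliminating its round and table leaves {a}.
Round 4, table 1: eliminating its round and table leaves {e, c}.
Round 4, table 2: eliminating its round and table leaves {e, b, c, d}.
Round 4, table 3: eliminating its round and table leaves {e, b, c, d}.
Round 4, table 5: eliminating its round and table leaves {b, c, d, f}.
Round 4, table 6: eliminating its round and table leaves {e, d, f}.
Round 5, table 2: eliminating its round and table leaves {e, c}.
Round 5, table 4: eliminating its round and table leaves {c}.
Round 6, table 2: eliminating its round and table leaves {e, b, c, d}.
Round 6, table 3: eliminating its round and table leaves {e, b, c, d}.
Round 6, table 5: eliminating its round and table leaves {b, c, d}.
Round 6, table 6: eliminating its round and table leaves {e, d}.
Enumerating the assignments across these blanks that avoid any round or table repeat gives 40 completions.

40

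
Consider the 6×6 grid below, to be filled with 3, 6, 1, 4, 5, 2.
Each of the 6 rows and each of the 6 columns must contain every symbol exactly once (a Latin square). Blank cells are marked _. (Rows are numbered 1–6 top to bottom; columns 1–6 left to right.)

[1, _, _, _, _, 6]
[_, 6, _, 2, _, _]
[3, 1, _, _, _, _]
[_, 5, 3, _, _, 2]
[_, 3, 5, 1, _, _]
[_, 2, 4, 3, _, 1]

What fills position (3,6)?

Row 1, column 2: row 1 has {6, 1} and column 2 has {3, 6, 1, 5, 2}, leaving only 4.
Row 1, column 3: row 1 has {6, 1, 4} and column 3 has {3, 4, 5}, leaving only 2.
Row 1, column 4: row 1 has {6, 1, 4, 2} and column 4 has {3, 1, 2}, leaving only 5.
Row 1, column 5: row 1 has {6, 1, 4, 5, 2} and column 5 has {}, leaving only 3.
Row 2, column 3: row 2 has {6, 2} and column 3 has {3, 4, 5, 2}, leaving only 1.
Row 3, column 3: row 3 has {3, 1} and column 3 has {3, 1, 4, 5, 2}, leaving only 6.
Row 3, column 4: row 3 has {3, 6, 1} and column 4 has {3, 1, 5, 2}, leaving only 4.
Row 3 already has {3, 6, 1, 4} and column 6 already has {6, 1, 2}, so row 3, column 6 must be 5.

5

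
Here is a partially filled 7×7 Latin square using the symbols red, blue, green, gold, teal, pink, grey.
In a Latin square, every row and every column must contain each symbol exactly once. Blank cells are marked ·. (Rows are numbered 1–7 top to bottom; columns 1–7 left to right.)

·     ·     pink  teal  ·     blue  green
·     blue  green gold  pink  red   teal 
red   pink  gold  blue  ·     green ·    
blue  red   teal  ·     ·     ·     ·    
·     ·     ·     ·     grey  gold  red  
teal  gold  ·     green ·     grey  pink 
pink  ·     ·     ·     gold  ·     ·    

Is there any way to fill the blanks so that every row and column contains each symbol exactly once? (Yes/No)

Yes

No row or column among the givens repeats a symbol, and propagating forced cells runs into no contradiction.
One valid completion exists (for instance, gold grey pink teal red blue green / grey blue green gold pink red teal / red pink gold blue teal green grey / blue red teal grey green pink gold / green teal blue pink grey gold red / teal gold red green blue grey pink / pink green grey red gold teal blue).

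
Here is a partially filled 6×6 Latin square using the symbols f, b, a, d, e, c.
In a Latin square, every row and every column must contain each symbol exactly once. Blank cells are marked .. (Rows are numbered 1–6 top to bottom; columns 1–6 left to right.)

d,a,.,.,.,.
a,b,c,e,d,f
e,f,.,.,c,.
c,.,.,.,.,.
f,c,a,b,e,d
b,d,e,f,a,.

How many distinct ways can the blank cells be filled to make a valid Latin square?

3

Row 1, column 3: eliminating its row and column leaves {f, b}.
Row 1, column 4: eliminating its row and column leaves {c}.
Row 1, column 5: eliminating its row and column leaves {f, b}.
Row 1, column 6: eliminating its row and column leaves {b, e, c}.
Row 3, column 3: eliminating its row and column leaves {b, d}.
Row 3, column 4: eliminating its row and column leaves {a, d}.
Row 3, column 6: eliminating its row and column leaves {b, a}.
Row 4, column 2: eliminating its row and column leaves {e}.
Row 4, column 3: eliminating its row and column leaves {f, b, d}.
Row 4, column 4: eliminating its row and column leaves {a, d}.
Row 4, column 5: eliminating its row and column leaves {f, b}.
Row 4, column 6: eliminating its row and column leaves {b, a, e}.
Row 6, column 6: eliminating its row and column leaves {c}.
Enumerating the assignments across these blanks that avoid any row or column repeat gives 3 completions.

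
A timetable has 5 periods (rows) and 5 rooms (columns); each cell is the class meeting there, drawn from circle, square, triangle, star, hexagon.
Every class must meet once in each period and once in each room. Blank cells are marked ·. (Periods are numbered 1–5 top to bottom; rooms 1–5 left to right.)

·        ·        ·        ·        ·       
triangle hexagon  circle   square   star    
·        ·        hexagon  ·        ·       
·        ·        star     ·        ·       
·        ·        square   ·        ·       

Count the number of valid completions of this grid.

56

Period 1, room 1: eliminating its period and room leaves {circle, square, star, hexagon}.
Period 1, room 2: eliminating its period and room leaves {circle, square, triangle, star}.
Period 1, room 3: eliminating its period and room leaves {triangle}.
Period 1, room 4: eliminating its period and room leaves {circle, triangle, star, hexagon}.
Period 1, room 5: eliminating its period and room leaves {circle, square, triangle, hexagon}.
Period 3, room 1: eliminating its period and room leaves {circle, square, star}.
Period 3, room 2: eliminating its period and room leaves {circle, square, triangle, star}.
Period 3, room 4: eliminating its period and room leaves {circle, triangle, star}.
Period 3, room 5: eliminating its period and room leaves {circle, square, triangle}.
Period 4, room 1: eliminating its period and room leaves {circle, square, hexagon}.
Period 4, room 2: eliminating its period and room leaves {circle, square, triangle}.
Period 4, room 4: eliminating its period and room leaves {circle, triangle, hexagon}.
Period 4, room 5: eliminating its period and room leaves {circle, square, triangle, hexagon}.
Period 5, room 1: eliminating its period and room leaves {circle, star, hexagon}.
Period 5, room 2: eliminating its period and room leaves {circle, triangle, star}.
Period 5, room 4: eliminating its period and room leaves {circle, triangle, star, hexagon}.
Period 5, room 5: eliminating its period and room leaves {circle, triangle, hexagon}.
Enumerating the assignments across these blanks that avoid any period or room repeat gives 56 completions.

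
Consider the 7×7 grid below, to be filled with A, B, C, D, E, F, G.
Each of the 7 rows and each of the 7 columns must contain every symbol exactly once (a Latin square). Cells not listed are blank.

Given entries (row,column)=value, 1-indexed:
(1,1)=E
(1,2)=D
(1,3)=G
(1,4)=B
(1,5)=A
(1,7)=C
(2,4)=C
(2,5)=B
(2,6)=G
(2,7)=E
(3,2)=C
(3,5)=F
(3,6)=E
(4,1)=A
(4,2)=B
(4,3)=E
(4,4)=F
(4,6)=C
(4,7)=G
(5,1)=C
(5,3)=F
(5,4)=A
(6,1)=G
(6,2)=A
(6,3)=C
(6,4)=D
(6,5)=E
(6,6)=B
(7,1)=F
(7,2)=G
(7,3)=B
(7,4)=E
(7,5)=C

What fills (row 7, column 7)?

D

Row 1, column 6: row 1 has {A, B, C, D, E, G} and column 6 has {B, C, E, G}, leaving only F.
Row 2, column 1: row 2 has {B, C, E, G} and column 1 has {A, C, E, F, G}, leaving only D.
Row 2, column 2: row 2 has {B, C, D, E, G} and column 2 has {A, B, C, D, G}, leaving only F.
Row 2, column 3: row 2 has {B, C, D, E, F, G} and column 3 has {B, C, E, F, G}, leaving only A.
Row 3, column 1: row 3 has {C, E, F} and column 1 has {A, C, D, E, F, G}, leaving only B.
Row 3, column 3: row 3 has {B, C, E, F} and column 3 has {A, B, C, E, F, G}, leaving only D.
Row 3, column 4: row 3 has {B, C, D, E, F} and column 4 has {A, B, C, D, E, F}, leaving only G.
Row 3, column 7: row 3 has {B, C, D, E, F, G} and column 7 has {C, E, G}, leaving only A.
Row 7 already has {B, C, E, F, G} and column 7 already has {A, C, E, G}, so row 7, column 7 must be D.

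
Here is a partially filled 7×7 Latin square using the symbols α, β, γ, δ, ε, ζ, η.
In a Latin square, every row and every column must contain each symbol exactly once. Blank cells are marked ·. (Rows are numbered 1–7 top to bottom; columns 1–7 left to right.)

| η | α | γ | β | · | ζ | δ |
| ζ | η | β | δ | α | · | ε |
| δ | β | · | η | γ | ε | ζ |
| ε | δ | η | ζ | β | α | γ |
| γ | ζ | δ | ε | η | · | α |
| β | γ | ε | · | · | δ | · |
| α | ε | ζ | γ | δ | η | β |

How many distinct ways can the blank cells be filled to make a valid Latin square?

Row 1, column 5: eliminating its row and column leaves {ε}.
Row 2, column 6: eliminating its row and column leaves {γ}.
Row 3, column 3: eliminating its row and column leaves {α}.
Row 5, column 6: eliminating its row and column leaves {β}.
Row 6, column 4: eliminating its row and column leaves {α}.
Row 6, column 5: eliminating its row and column leaves {ζ}.
Row 6, column 7: eliminating its row and column leaves {η}.
Only one assignment across all blanks avoids any row or column repeat, giving 1 completion.

1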